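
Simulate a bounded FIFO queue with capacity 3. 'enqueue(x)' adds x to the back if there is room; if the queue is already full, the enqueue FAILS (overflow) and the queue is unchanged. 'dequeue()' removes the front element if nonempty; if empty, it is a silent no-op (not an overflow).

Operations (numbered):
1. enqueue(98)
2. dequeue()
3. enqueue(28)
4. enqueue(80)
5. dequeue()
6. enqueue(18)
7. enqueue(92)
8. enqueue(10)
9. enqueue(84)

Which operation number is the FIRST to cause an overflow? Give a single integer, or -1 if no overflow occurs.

1. enqueue(98): size=1
2. dequeue(): size=0
3. enqueue(28): size=1
4. enqueue(80): size=2
5. dequeue(): size=1
6. enqueue(18): size=2
7. enqueue(92): size=3
8. enqueue(10): size=3=cap → OVERFLOW (fail)
9. enqueue(84): size=3=cap → OVERFLOW (fail)

Answer: 8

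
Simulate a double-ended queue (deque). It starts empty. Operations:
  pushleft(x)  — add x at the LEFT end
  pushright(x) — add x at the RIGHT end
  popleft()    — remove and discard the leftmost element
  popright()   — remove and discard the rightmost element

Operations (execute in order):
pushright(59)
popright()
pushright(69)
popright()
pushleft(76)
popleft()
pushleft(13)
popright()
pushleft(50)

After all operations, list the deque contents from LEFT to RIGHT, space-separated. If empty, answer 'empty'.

pushright(59): [59]
popright(): []
pushright(69): [69]
popright(): []
pushleft(76): [76]
popleft(): []
pushleft(13): [13]
popright(): []
pushleft(50): [50]

Answer: 50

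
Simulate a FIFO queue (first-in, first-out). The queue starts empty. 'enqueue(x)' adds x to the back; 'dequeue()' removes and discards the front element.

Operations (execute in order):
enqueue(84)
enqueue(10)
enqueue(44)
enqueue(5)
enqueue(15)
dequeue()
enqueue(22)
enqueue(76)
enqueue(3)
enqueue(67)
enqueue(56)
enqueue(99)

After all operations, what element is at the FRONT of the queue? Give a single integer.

Answer: 10

Derivation:
enqueue(84): queue = [84]
enqueue(10): queue = [84, 10]
enqueue(44): queue = [84, 10, 44]
enqueue(5): queue = [84, 10, 44, 5]
enqueue(15): queue = [84, 10, 44, 5, 15]
dequeue(): queue = [10, 44, 5, 15]
enqueue(22): queue = [10, 44, 5, 15, 22]
enqueue(76): queue = [10, 44, 5, 15, 22, 76]
enqueue(3): queue = [10, 44, 5, 15, 22, 76, 3]
enqueue(67): queue = [10, 44, 5, 15, 22, 76, 3, 67]
enqueue(56): queue = [10, 44, 5, 15, 22, 76, 3, 67, 56]
enqueue(99): queue = [10, 44, 5, 15, 22, 76, 3, 67, 56, 99]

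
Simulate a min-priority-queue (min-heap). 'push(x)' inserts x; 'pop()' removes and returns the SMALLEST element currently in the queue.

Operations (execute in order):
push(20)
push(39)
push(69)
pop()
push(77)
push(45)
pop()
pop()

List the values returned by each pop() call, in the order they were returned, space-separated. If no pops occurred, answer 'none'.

push(20): heap contents = [20]
push(39): heap contents = [20, 39]
push(69): heap contents = [20, 39, 69]
pop() → 20: heap contents = [39, 69]
push(77): heap contents = [39, 69, 77]
push(45): heap contents = [39, 45, 69, 77]
pop() → 39: heap contents = [45, 69, 77]
pop() → 45: heap contents = [69, 77]

Answer: 20 39 45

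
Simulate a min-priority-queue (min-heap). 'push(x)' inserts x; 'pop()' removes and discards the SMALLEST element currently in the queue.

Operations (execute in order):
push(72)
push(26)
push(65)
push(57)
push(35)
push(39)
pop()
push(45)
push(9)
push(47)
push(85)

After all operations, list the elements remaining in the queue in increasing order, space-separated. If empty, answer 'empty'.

Answer: 9 35 39 45 47 57 65 72 85

Derivation:
push(72): heap contents = [72]
push(26): heap contents = [26, 72]
push(65): heap contents = [26, 65, 72]
push(57): heap contents = [26, 57, 65, 72]
push(35): heap contents = [26, 35, 57, 65, 72]
push(39): heap contents = [26, 35, 39, 57, 65, 72]
pop() → 26: heap contents = [35, 39, 57, 65, 72]
push(45): heap contents = [35, 39, 45, 57, 65, 72]
push(9): heap contents = [9, 35, 39, 45, 57, 65, 72]
push(47): heap contents = [9, 35, 39, 45, 47, 57, 65, 72]
push(85): heap contents = [9, 35, 39, 45, 47, 57, 65, 72, 85]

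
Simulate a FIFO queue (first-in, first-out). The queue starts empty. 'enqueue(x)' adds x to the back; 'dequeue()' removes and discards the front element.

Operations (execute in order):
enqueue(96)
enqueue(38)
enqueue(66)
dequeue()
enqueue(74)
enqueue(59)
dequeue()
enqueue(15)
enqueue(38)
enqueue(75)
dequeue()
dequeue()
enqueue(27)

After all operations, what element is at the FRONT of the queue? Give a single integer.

Answer: 59

Derivation:
enqueue(96): queue = [96]
enqueue(38): queue = [96, 38]
enqueue(66): queue = [96, 38, 66]
dequeue(): queue = [38, 66]
enqueue(74): queue = [38, 66, 74]
enqueue(59): queue = [38, 66, 74, 59]
dequeue(): queue = [66, 74, 59]
enqueue(15): queue = [66, 74, 59, 15]
enqueue(38): queue = [66, 74, 59, 15, 38]
enqueue(75): queue = [66, 74, 59, 15, 38, 75]
dequeue(): queue = [74, 59, 15, 38, 75]
dequeue(): queue = [59, 15, 38, 75]
enqueue(27): queue = [59, 15, 38, 75, 27]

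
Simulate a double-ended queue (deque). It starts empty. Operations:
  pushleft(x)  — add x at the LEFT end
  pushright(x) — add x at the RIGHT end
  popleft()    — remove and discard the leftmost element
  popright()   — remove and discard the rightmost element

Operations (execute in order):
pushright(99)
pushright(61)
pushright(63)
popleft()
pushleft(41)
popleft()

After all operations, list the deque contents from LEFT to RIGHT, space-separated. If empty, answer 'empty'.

pushright(99): [99]
pushright(61): [99, 61]
pushright(63): [99, 61, 63]
popleft(): [61, 63]
pushleft(41): [41, 61, 63]
popleft(): [61, 63]

Answer: 61 63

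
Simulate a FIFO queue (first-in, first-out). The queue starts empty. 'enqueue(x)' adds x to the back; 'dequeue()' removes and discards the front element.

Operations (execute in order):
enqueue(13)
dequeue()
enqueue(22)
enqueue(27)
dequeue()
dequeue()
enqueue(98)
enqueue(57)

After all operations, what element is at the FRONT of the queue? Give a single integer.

enqueue(13): queue = [13]
dequeue(): queue = []
enqueue(22): queue = [22]
enqueue(27): queue = [22, 27]
dequeue(): queue = [27]
dequeue(): queue = []
enqueue(98): queue = [98]
enqueue(57): queue = [98, 57]

Answer: 98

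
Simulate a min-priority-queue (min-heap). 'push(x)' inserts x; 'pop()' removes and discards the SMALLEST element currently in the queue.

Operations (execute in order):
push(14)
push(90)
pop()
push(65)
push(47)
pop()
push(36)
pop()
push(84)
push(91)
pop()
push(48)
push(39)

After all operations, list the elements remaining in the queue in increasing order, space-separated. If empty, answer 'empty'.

Answer: 39 48 84 90 91

Derivation:
push(14): heap contents = [14]
push(90): heap contents = [14, 90]
pop() → 14: heap contents = [90]
push(65): heap contents = [65, 90]
push(47): heap contents = [47, 65, 90]
pop() → 47: heap contents = [65, 90]
push(36): heap contents = [36, 65, 90]
pop() → 36: heap contents = [65, 90]
push(84): heap contents = [65, 84, 90]
push(91): heap contents = [65, 84, 90, 91]
pop() → 65: heap contents = [84, 90, 91]
push(48): heap contents = [48, 84, 90, 91]
push(39): heap contents = [39, 48, 84, 90, 91]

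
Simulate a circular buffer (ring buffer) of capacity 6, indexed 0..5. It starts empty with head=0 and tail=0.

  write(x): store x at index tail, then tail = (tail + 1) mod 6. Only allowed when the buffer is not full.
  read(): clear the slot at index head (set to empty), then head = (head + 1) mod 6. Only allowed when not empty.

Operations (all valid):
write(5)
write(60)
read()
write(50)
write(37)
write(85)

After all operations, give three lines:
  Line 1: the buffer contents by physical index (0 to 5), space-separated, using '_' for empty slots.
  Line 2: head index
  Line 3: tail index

Answer: _ 60 50 37 85 _
1
5

Derivation:
write(5): buf=[5 _ _ _ _ _], head=0, tail=1, size=1
write(60): buf=[5 60 _ _ _ _], head=0, tail=2, size=2
read(): buf=[_ 60 _ _ _ _], head=1, tail=2, size=1
write(50): buf=[_ 60 50 _ _ _], head=1, tail=3, size=2
write(37): buf=[_ 60 50 37 _ _], head=1, tail=4, size=3
write(85): buf=[_ 60 50 37 85 _], head=1, tail=5, size=4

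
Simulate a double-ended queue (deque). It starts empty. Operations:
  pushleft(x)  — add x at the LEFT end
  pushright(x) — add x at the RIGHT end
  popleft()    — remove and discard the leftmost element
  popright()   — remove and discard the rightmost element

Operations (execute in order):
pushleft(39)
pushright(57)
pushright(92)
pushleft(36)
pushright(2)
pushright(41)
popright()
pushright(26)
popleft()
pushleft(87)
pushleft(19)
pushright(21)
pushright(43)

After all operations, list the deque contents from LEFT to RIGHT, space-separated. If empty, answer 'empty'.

pushleft(39): [39]
pushright(57): [39, 57]
pushright(92): [39, 57, 92]
pushleft(36): [36, 39, 57, 92]
pushright(2): [36, 39, 57, 92, 2]
pushright(41): [36, 39, 57, 92, 2, 41]
popright(): [36, 39, 57, 92, 2]
pushright(26): [36, 39, 57, 92, 2, 26]
popleft(): [39, 57, 92, 2, 26]
pushleft(87): [87, 39, 57, 92, 2, 26]
pushleft(19): [19, 87, 39, 57, 92, 2, 26]
pushright(21): [19, 87, 39, 57, 92, 2, 26, 21]
pushright(43): [19, 87, 39, 57, 92, 2, 26, 21, 43]

Answer: 19 87 39 57 92 2 26 21 43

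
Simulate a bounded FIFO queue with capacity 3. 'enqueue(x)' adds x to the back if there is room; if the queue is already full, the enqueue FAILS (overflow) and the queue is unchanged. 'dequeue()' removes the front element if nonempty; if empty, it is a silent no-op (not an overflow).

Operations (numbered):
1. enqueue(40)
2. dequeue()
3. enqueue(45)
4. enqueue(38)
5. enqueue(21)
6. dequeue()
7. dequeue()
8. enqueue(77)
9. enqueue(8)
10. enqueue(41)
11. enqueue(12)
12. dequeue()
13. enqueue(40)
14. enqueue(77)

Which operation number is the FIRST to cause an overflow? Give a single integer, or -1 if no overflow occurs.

Answer: 10

Derivation:
1. enqueue(40): size=1
2. dequeue(): size=0
3. enqueue(45): size=1
4. enqueue(38): size=2
5. enqueue(21): size=3
6. dequeue(): size=2
7. dequeue(): size=1
8. enqueue(77): size=2
9. enqueue(8): size=3
10. enqueue(41): size=3=cap → OVERFLOW (fail)
11. enqueue(12): size=3=cap → OVERFLOW (fail)
12. dequeue(): size=2
13. enqueue(40): size=3
14. enqueue(77): size=3=cap → OVERFLOW (fail)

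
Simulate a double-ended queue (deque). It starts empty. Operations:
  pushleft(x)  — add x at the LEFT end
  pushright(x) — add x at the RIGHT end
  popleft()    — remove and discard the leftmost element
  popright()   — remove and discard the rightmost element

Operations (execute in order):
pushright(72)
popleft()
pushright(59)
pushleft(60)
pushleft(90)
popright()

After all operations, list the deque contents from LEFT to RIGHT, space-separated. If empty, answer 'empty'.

pushright(72): [72]
popleft(): []
pushright(59): [59]
pushleft(60): [60, 59]
pushleft(90): [90, 60, 59]
popright(): [90, 60]

Answer: 90 60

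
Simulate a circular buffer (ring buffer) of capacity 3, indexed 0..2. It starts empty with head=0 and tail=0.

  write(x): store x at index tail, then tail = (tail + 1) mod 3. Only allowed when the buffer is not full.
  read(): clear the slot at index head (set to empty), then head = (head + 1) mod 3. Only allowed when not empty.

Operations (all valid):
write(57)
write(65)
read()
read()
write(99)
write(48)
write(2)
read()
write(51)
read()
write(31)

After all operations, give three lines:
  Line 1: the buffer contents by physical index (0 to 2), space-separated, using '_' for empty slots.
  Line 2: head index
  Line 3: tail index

Answer: 31 2 51
1
1

Derivation:
write(57): buf=[57 _ _], head=0, tail=1, size=1
write(65): buf=[57 65 _], head=0, tail=2, size=2
read(): buf=[_ 65 _], head=1, tail=2, size=1
read(): buf=[_ _ _], head=2, tail=2, size=0
write(99): buf=[_ _ 99], head=2, tail=0, size=1
write(48): buf=[48 _ 99], head=2, tail=1, size=2
write(2): buf=[48 2 99], head=2, tail=2, size=3
read(): buf=[48 2 _], head=0, tail=2, size=2
write(51): buf=[48 2 51], head=0, tail=0, size=3
read(): buf=[_ 2 51], head=1, tail=0, size=2
write(31): buf=[31 2 51], head=1, tail=1, size=3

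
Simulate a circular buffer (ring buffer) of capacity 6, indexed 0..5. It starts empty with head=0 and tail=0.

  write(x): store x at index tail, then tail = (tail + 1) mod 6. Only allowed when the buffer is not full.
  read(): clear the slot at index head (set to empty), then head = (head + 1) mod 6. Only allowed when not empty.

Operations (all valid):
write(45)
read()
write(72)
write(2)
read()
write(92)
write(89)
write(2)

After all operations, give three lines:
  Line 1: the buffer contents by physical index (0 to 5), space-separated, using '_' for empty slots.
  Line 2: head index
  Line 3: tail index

Answer: _ _ 2 92 89 2
2
0

Derivation:
write(45): buf=[45 _ _ _ _ _], head=0, tail=1, size=1
read(): buf=[_ _ _ _ _ _], head=1, tail=1, size=0
write(72): buf=[_ 72 _ _ _ _], head=1, tail=2, size=1
write(2): buf=[_ 72 2 _ _ _], head=1, tail=3, size=2
read(): buf=[_ _ 2 _ _ _], head=2, tail=3, size=1
write(92): buf=[_ _ 2 92 _ _], head=2, tail=4, size=2
write(89): buf=[_ _ 2 92 89 _], head=2, tail=5, size=3
write(2): buf=[_ _ 2 92 89 2], head=2, tail=0, size=4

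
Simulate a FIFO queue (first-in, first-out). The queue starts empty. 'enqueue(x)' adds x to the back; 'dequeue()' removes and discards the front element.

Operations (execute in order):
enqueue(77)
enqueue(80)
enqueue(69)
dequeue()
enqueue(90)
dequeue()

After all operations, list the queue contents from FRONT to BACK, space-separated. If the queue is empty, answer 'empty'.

enqueue(77): [77]
enqueue(80): [77, 80]
enqueue(69): [77, 80, 69]
dequeue(): [80, 69]
enqueue(90): [80, 69, 90]
dequeue(): [69, 90]

Answer: 69 90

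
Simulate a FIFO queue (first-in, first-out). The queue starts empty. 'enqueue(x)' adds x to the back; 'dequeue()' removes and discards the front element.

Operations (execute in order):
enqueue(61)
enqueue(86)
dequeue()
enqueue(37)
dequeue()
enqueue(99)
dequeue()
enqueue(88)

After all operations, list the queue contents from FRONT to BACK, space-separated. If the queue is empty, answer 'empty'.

Answer: 99 88

Derivation:
enqueue(61): [61]
enqueue(86): [61, 86]
dequeue(): [86]
enqueue(37): [86, 37]
dequeue(): [37]
enqueue(99): [37, 99]
dequeue(): [99]
enqueue(88): [99, 88]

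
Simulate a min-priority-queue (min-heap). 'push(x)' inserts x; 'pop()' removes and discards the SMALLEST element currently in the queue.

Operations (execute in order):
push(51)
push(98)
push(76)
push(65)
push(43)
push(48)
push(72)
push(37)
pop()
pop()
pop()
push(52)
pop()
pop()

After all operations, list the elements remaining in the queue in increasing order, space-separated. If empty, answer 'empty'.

push(51): heap contents = [51]
push(98): heap contents = [51, 98]
push(76): heap contents = [51, 76, 98]
push(65): heap contents = [51, 65, 76, 98]
push(43): heap contents = [43, 51, 65, 76, 98]
push(48): heap contents = [43, 48, 51, 65, 76, 98]
push(72): heap contents = [43, 48, 51, 65, 72, 76, 98]
push(37): heap contents = [37, 43, 48, 51, 65, 72, 76, 98]
pop() → 37: heap contents = [43, 48, 51, 65, 72, 76, 98]
pop() → 43: heap contents = [48, 51, 65, 72, 76, 98]
pop() → 48: heap contents = [51, 65, 72, 76, 98]
push(52): heap contents = [51, 52, 65, 72, 76, 98]
pop() → 51: heap contents = [52, 65, 72, 76, 98]
pop() → 52: heap contents = [65, 72, 76, 98]

Answer: 65 72 76 98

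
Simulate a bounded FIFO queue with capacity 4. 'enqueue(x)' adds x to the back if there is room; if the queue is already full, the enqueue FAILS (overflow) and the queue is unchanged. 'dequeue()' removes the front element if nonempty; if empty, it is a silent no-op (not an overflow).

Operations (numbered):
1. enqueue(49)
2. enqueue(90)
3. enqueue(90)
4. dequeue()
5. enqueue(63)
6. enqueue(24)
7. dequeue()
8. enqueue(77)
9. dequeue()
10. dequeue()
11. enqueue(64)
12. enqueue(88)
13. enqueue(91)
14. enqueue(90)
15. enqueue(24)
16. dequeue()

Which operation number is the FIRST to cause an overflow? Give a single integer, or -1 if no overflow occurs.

1. enqueue(49): size=1
2. enqueue(90): size=2
3. enqueue(90): size=3
4. dequeue(): size=2
5. enqueue(63): size=3
6. enqueue(24): size=4
7. dequeue(): size=3
8. enqueue(77): size=4
9. dequeue(): size=3
10. dequeue(): size=2
11. enqueue(64): size=3
12. enqueue(88): size=4
13. enqueue(91): size=4=cap → OVERFLOW (fail)
14. enqueue(90): size=4=cap → OVERFLOW (fail)
15. enqueue(24): size=4=cap → OVERFLOW (fail)
16. dequeue(): size=3

Answer: 13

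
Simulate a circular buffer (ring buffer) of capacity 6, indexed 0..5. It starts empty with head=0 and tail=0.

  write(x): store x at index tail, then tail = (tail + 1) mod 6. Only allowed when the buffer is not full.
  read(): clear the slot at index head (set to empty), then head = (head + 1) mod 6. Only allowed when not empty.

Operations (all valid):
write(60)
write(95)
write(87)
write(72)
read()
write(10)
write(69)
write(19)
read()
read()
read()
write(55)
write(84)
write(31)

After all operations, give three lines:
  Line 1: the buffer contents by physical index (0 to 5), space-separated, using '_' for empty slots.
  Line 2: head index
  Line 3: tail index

Answer: 19 55 84 31 10 69
4
4

Derivation:
write(60): buf=[60 _ _ _ _ _], head=0, tail=1, size=1
write(95): buf=[60 95 _ _ _ _], head=0, tail=2, size=2
write(87): buf=[60 95 87 _ _ _], head=0, tail=3, size=3
write(72): buf=[60 95 87 72 _ _], head=0, tail=4, size=4
read(): buf=[_ 95 87 72 _ _], head=1, tail=4, size=3
write(10): buf=[_ 95 87 72 10 _], head=1, tail=5, size=4
write(69): buf=[_ 95 87 72 10 69], head=1, tail=0, size=5
write(19): buf=[19 95 87 72 10 69], head=1, tail=1, size=6
read(): buf=[19 _ 87 72 10 69], head=2, tail=1, size=5
read(): buf=[19 _ _ 72 10 69], head=3, tail=1, size=4
read(): buf=[19 _ _ _ 10 69], head=4, tail=1, size=3
write(55): buf=[19 55 _ _ 10 69], head=4, tail=2, size=4
write(84): buf=[19 55 84 _ 10 69], head=4, tail=3, size=5
write(31): buf=[19 55 84 31 10 69], head=4, tail=4, size=6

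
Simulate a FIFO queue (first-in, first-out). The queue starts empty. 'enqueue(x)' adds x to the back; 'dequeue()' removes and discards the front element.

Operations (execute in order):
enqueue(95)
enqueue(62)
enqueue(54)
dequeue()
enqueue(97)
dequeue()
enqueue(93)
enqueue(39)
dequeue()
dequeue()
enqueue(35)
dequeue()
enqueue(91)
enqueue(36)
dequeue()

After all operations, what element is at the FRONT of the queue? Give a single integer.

Answer: 35

Derivation:
enqueue(95): queue = [95]
enqueue(62): queue = [95, 62]
enqueue(54): queue = [95, 62, 54]
dequeue(): queue = [62, 54]
enqueue(97): queue = [62, 54, 97]
dequeue(): queue = [54, 97]
enqueue(93): queue = [54, 97, 93]
enqueue(39): queue = [54, 97, 93, 39]
dequeue(): queue = [97, 93, 39]
dequeue(): queue = [93, 39]
enqueue(35): queue = [93, 39, 35]
dequeue(): queue = [39, 35]
enqueue(91): queue = [39, 35, 91]
enqueue(36): queue = [39, 35, 91, 36]
dequeue(): queue = [35, 91, 36]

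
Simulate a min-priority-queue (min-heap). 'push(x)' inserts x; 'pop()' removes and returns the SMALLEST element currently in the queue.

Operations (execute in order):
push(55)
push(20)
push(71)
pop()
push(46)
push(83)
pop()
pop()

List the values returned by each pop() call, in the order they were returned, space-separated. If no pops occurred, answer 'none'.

push(55): heap contents = [55]
push(20): heap contents = [20, 55]
push(71): heap contents = [20, 55, 71]
pop() → 20: heap contents = [55, 71]
push(46): heap contents = [46, 55, 71]
push(83): heap contents = [46, 55, 71, 83]
pop() → 46: heap contents = [55, 71, 83]
pop() → 55: heap contents = [71, 83]

Answer: 20 46 55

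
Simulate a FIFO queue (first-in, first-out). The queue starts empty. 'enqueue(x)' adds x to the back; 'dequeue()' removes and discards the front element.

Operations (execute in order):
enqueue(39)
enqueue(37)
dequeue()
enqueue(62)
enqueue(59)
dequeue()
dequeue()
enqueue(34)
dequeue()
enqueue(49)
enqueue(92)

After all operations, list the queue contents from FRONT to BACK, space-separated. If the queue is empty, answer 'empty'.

enqueue(39): [39]
enqueue(37): [39, 37]
dequeue(): [37]
enqueue(62): [37, 62]
enqueue(59): [37, 62, 59]
dequeue(): [62, 59]
dequeue(): [59]
enqueue(34): [59, 34]
dequeue(): [34]
enqueue(49): [34, 49]
enqueue(92): [34, 49, 92]

Answer: 34 49 92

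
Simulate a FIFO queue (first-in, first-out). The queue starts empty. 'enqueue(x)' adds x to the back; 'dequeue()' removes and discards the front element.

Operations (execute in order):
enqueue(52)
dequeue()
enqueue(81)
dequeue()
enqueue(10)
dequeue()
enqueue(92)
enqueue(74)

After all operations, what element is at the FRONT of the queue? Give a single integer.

enqueue(52): queue = [52]
dequeue(): queue = []
enqueue(81): queue = [81]
dequeue(): queue = []
enqueue(10): queue = [10]
dequeue(): queue = []
enqueue(92): queue = [92]
enqueue(74): queue = [92, 74]

Answer: 92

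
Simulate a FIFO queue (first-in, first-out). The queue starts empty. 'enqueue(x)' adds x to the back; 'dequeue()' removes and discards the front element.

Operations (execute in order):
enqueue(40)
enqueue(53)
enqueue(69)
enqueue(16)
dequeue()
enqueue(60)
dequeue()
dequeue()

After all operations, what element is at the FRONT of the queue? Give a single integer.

Answer: 16

Derivation:
enqueue(40): queue = [40]
enqueue(53): queue = [40, 53]
enqueue(69): queue = [40, 53, 69]
enqueue(16): queue = [40, 53, 69, 16]
dequeue(): queue = [53, 69, 16]
enqueue(60): queue = [53, 69, 16, 60]
dequeue(): queue = [69, 16, 60]
dequeue(): queue = [16, 60]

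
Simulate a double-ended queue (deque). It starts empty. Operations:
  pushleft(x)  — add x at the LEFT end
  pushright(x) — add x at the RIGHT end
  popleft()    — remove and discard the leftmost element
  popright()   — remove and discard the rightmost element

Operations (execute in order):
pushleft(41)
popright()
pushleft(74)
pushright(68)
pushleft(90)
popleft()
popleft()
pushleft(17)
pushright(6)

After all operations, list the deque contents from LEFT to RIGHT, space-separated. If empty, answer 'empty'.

pushleft(41): [41]
popright(): []
pushleft(74): [74]
pushright(68): [74, 68]
pushleft(90): [90, 74, 68]
popleft(): [74, 68]
popleft(): [68]
pushleft(17): [17, 68]
pushright(6): [17, 68, 6]

Answer: 17 68 6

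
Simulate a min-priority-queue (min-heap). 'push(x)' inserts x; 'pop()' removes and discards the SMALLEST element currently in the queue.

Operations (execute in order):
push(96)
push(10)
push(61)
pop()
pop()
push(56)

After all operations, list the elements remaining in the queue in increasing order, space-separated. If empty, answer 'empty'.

push(96): heap contents = [96]
push(10): heap contents = [10, 96]
push(61): heap contents = [10, 61, 96]
pop() → 10: heap contents = [61, 96]
pop() → 61: heap contents = [96]
push(56): heap contents = [56, 96]

Answer: 56 96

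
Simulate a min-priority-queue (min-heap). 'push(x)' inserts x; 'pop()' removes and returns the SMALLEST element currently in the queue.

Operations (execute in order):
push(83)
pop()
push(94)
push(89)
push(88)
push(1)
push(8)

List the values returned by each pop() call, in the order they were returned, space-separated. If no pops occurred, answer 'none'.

Answer: 83

Derivation:
push(83): heap contents = [83]
pop() → 83: heap contents = []
push(94): heap contents = [94]
push(89): heap contents = [89, 94]
push(88): heap contents = [88, 89, 94]
push(1): heap contents = [1, 88, 89, 94]
push(8): heap contents = [1, 8, 88, 89, 94]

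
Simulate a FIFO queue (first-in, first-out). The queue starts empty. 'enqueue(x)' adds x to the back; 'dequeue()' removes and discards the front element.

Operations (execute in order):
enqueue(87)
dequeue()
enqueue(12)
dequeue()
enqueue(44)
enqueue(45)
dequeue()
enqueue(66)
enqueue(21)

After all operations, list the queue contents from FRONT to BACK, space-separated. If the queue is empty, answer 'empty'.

enqueue(87): [87]
dequeue(): []
enqueue(12): [12]
dequeue(): []
enqueue(44): [44]
enqueue(45): [44, 45]
dequeue(): [45]
enqueue(66): [45, 66]
enqueue(21): [45, 66, 21]

Answer: 45 66 21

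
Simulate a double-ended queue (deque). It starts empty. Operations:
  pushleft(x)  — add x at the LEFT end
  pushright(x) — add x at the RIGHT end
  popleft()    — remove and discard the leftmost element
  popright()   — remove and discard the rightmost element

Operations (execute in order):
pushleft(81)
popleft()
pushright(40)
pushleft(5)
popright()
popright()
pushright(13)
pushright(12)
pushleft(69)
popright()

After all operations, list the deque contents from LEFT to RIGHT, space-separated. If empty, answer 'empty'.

pushleft(81): [81]
popleft(): []
pushright(40): [40]
pushleft(5): [5, 40]
popright(): [5]
popright(): []
pushright(13): [13]
pushright(12): [13, 12]
pushleft(69): [69, 13, 12]
popright(): [69, 13]

Answer: 69 13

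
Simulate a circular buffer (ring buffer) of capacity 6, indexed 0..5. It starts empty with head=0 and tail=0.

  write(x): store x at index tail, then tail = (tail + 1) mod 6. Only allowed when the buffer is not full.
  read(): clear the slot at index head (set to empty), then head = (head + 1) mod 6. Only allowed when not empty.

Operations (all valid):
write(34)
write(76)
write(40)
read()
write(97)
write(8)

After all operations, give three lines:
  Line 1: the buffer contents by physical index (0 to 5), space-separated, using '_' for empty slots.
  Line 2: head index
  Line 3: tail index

write(34): buf=[34 _ _ _ _ _], head=0, tail=1, size=1
write(76): buf=[34 76 _ _ _ _], head=0, tail=2, size=2
write(40): buf=[34 76 40 _ _ _], head=0, tail=3, size=3
read(): buf=[_ 76 40 _ _ _], head=1, tail=3, size=2
write(97): buf=[_ 76 40 97 _ _], head=1, tail=4, size=3
write(8): buf=[_ 76 40 97 8 _], head=1, tail=5, size=4

Answer: _ 76 40 97 8 _
1
5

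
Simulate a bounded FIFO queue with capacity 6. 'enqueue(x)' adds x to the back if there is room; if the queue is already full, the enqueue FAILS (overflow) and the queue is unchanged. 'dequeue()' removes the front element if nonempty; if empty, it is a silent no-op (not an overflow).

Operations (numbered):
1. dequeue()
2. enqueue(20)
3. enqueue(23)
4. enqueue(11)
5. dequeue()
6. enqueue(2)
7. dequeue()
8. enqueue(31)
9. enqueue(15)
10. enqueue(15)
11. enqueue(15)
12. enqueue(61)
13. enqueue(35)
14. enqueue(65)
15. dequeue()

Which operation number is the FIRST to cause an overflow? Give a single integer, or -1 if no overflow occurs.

1. dequeue(): empty, no-op, size=0
2. enqueue(20): size=1
3. enqueue(23): size=2
4. enqueue(11): size=3
5. dequeue(): size=2
6. enqueue(2): size=3
7. dequeue(): size=2
8. enqueue(31): size=3
9. enqueue(15): size=4
10. enqueue(15): size=5
11. enqueue(15): size=6
12. enqueue(61): size=6=cap → OVERFLOW (fail)
13. enqueue(35): size=6=cap → OVERFLOW (fail)
14. enqueue(65): size=6=cap → OVERFLOW (fail)
15. dequeue(): size=5

Answer: 12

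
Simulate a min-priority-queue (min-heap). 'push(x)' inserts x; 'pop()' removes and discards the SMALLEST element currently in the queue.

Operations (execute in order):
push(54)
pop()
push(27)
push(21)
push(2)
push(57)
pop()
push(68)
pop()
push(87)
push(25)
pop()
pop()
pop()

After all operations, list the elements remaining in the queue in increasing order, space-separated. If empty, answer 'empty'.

push(54): heap contents = [54]
pop() → 54: heap contents = []
push(27): heap contents = [27]
push(21): heap contents = [21, 27]
push(2): heap contents = [2, 21, 27]
push(57): heap contents = [2, 21, 27, 57]
pop() → 2: heap contents = [21, 27, 57]
push(68): heap contents = [21, 27, 57, 68]
pop() → 21: heap contents = [27, 57, 68]
push(87): heap contents = [27, 57, 68, 87]
push(25): heap contents = [25, 27, 57, 68, 87]
pop() → 25: heap contents = [27, 57, 68, 87]
pop() → 27: heap contents = [57, 68, 87]
pop() → 57: heap contents = [68, 87]

Answer: 68 87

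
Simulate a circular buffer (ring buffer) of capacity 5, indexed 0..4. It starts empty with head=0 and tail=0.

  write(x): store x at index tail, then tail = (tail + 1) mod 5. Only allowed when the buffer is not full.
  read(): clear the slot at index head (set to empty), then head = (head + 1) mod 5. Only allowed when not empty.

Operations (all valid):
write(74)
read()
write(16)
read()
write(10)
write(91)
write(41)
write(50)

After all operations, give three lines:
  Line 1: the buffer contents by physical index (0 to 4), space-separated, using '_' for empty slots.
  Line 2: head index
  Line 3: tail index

Answer: 50 _ 10 91 41
2
1

Derivation:
write(74): buf=[74 _ _ _ _], head=0, tail=1, size=1
read(): buf=[_ _ _ _ _], head=1, tail=1, size=0
write(16): buf=[_ 16 _ _ _], head=1, tail=2, size=1
read(): buf=[_ _ _ _ _], head=2, tail=2, size=0
write(10): buf=[_ _ 10 _ _], head=2, tail=3, size=1
write(91): buf=[_ _ 10 91 _], head=2, tail=4, size=2
write(41): buf=[_ _ 10 91 41], head=2, tail=0, size=3
write(50): buf=[50 _ 10 91 41], head=2, tail=1, size=4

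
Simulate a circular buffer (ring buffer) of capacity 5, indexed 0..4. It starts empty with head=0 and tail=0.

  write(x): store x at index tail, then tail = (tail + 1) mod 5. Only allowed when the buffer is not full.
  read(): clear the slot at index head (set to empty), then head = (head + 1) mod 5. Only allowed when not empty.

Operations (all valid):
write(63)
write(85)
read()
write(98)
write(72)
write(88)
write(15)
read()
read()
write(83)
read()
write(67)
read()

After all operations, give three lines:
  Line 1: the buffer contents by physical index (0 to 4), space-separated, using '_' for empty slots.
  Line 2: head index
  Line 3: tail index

write(63): buf=[63 _ _ _ _], head=0, tail=1, size=1
write(85): buf=[63 85 _ _ _], head=0, tail=2, size=2
read(): buf=[_ 85 _ _ _], head=1, tail=2, size=1
write(98): buf=[_ 85 98 _ _], head=1, tail=3, size=2
write(72): buf=[_ 85 98 72 _], head=1, tail=4, size=3
write(88): buf=[_ 85 98 72 88], head=1, tail=0, size=4
write(15): buf=[15 85 98 72 88], head=1, tail=1, size=5
read(): buf=[15 _ 98 72 88], head=2, tail=1, size=4
read(): buf=[15 _ _ 72 88], head=3, tail=1, size=3
write(83): buf=[15 83 _ 72 88], head=3, tail=2, size=4
read(): buf=[15 83 _ _ 88], head=4, tail=2, size=3
write(67): buf=[15 83 67 _ 88], head=4, tail=3, size=4
read(): buf=[15 83 67 _ _], head=0, tail=3, size=3

Answer: 15 83 67 _ _
0
3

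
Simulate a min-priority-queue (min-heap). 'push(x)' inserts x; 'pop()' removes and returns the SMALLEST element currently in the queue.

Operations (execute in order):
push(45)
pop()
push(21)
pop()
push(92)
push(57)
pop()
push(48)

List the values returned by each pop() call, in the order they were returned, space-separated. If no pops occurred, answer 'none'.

push(45): heap contents = [45]
pop() → 45: heap contents = []
push(21): heap contents = [21]
pop() → 21: heap contents = []
push(92): heap contents = [92]
push(57): heap contents = [57, 92]
pop() → 57: heap contents = [92]
push(48): heap contents = [48, 92]

Answer: 45 21 57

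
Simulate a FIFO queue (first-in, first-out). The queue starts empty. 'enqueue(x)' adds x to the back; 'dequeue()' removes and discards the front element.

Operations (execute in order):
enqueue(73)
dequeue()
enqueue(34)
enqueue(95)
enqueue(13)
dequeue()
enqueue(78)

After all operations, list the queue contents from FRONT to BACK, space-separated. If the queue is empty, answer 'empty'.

Answer: 95 13 78

Derivation:
enqueue(73): [73]
dequeue(): []
enqueue(34): [34]
enqueue(95): [34, 95]
enqueue(13): [34, 95, 13]
dequeue(): [95, 13]
enqueue(78): [95, 13, 78]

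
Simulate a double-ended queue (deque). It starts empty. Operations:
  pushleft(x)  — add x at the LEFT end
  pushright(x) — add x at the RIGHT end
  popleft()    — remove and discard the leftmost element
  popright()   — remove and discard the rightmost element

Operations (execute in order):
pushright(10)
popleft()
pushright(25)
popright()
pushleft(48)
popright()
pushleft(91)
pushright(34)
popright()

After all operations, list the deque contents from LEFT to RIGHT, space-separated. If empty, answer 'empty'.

pushright(10): [10]
popleft(): []
pushright(25): [25]
popright(): []
pushleft(48): [48]
popright(): []
pushleft(91): [91]
pushright(34): [91, 34]
popright(): [91]

Answer: 91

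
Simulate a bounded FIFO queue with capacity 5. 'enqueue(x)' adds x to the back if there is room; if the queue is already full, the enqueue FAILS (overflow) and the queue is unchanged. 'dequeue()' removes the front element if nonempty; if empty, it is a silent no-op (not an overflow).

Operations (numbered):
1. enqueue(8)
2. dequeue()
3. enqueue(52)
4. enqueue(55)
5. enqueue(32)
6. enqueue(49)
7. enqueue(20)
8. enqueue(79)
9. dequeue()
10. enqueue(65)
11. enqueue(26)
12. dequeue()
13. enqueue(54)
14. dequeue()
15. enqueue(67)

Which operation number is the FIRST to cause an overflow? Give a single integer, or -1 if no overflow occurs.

1. enqueue(8): size=1
2. dequeue(): size=0
3. enqueue(52): size=1
4. enqueue(55): size=2
5. enqueue(32): size=3
6. enqueue(49): size=4
7. enqueue(20): size=5
8. enqueue(79): size=5=cap → OVERFLOW (fail)
9. dequeue(): size=4
10. enqueue(65): size=5
11. enqueue(26): size=5=cap → OVERFLOW (fail)
12. dequeue(): size=4
13. enqueue(54): size=5
14. dequeue(): size=4
15. enqueue(67): size=5

Answer: 8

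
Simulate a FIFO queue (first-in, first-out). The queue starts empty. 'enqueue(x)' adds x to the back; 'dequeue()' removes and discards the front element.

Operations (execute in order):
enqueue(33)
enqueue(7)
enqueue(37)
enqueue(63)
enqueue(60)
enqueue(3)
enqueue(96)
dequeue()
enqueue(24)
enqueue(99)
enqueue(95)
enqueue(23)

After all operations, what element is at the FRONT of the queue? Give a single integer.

enqueue(33): queue = [33]
enqueue(7): queue = [33, 7]
enqueue(37): queue = [33, 7, 37]
enqueue(63): queue = [33, 7, 37, 63]
enqueue(60): queue = [33, 7, 37, 63, 60]
enqueue(3): queue = [33, 7, 37, 63, 60, 3]
enqueue(96): queue = [33, 7, 37, 63, 60, 3, 96]
dequeue(): queue = [7, 37, 63, 60, 3, 96]
enqueue(24): queue = [7, 37, 63, 60, 3, 96, 24]
enqueue(99): queue = [7, 37, 63, 60, 3, 96, 24, 99]
enqueue(95): queue = [7, 37, 63, 60, 3, 96, 24, 99, 95]
enqueue(23): queue = [7, 37, 63, 60, 3, 96, 24, 99, 95, 23]

Answer: 7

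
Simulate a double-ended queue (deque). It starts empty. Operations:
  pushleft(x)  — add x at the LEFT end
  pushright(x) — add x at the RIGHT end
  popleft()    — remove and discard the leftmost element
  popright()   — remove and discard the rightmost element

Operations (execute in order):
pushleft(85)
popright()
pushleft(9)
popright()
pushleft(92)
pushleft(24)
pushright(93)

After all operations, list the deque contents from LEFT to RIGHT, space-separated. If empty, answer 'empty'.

pushleft(85): [85]
popright(): []
pushleft(9): [9]
popright(): []
pushleft(92): [92]
pushleft(24): [24, 92]
pushright(93): [24, 92, 93]

Answer: 24 92 93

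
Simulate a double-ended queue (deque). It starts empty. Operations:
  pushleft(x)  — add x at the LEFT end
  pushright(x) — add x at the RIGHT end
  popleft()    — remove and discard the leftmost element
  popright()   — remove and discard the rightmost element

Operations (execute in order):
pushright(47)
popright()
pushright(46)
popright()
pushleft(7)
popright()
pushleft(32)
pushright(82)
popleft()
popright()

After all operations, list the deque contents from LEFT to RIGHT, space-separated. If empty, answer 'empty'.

pushright(47): [47]
popright(): []
pushright(46): [46]
popright(): []
pushleft(7): [7]
popright(): []
pushleft(32): [32]
pushright(82): [32, 82]
popleft(): [82]
popright(): []

Answer: empty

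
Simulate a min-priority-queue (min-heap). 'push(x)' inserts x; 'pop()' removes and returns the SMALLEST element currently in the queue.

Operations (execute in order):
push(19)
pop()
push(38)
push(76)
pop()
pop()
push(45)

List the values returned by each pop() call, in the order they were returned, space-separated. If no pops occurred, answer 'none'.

Answer: 19 38 76

Derivation:
push(19): heap contents = [19]
pop() → 19: heap contents = []
push(38): heap contents = [38]
push(76): heap contents = [38, 76]
pop() → 38: heap contents = [76]
pop() → 76: heap contents = []
push(45): heap contents = [45]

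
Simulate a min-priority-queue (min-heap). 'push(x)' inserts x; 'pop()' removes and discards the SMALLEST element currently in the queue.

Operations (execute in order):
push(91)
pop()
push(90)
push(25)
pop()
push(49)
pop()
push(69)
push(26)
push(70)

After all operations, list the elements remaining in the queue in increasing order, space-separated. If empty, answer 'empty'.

push(91): heap contents = [91]
pop() → 91: heap contents = []
push(90): heap contents = [90]
push(25): heap contents = [25, 90]
pop() → 25: heap contents = [90]
push(49): heap contents = [49, 90]
pop() → 49: heap contents = [90]
push(69): heap contents = [69, 90]
push(26): heap contents = [26, 69, 90]
push(70): heap contents = [26, 69, 70, 90]

Answer: 26 69 70 90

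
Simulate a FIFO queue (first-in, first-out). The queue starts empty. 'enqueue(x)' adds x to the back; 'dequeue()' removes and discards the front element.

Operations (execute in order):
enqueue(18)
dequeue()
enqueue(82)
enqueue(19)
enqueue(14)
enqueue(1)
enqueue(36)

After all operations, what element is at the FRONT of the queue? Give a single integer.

enqueue(18): queue = [18]
dequeue(): queue = []
enqueue(82): queue = [82]
enqueue(19): queue = [82, 19]
enqueue(14): queue = [82, 19, 14]
enqueue(1): queue = [82, 19, 14, 1]
enqueue(36): queue = [82, 19, 14, 1, 36]

Answer: 82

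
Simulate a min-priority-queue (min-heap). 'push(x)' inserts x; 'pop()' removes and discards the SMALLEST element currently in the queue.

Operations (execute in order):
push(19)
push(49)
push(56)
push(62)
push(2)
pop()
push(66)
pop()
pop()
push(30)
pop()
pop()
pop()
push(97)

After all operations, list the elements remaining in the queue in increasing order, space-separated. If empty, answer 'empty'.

push(19): heap contents = [19]
push(49): heap contents = [19, 49]
push(56): heap contents = [19, 49, 56]
push(62): heap contents = [19, 49, 56, 62]
push(2): heap contents = [2, 19, 49, 56, 62]
pop() → 2: heap contents = [19, 49, 56, 62]
push(66): heap contents = [19, 49, 56, 62, 66]
pop() → 19: heap contents = [49, 56, 62, 66]
pop() → 49: heap contents = [56, 62, 66]
push(30): heap contents = [30, 56, 62, 66]
pop() → 30: heap contents = [56, 62, 66]
pop() → 56: heap contents = [62, 66]
pop() → 62: heap contents = [66]
push(97): heap contents = [66, 97]

Answer: 66 97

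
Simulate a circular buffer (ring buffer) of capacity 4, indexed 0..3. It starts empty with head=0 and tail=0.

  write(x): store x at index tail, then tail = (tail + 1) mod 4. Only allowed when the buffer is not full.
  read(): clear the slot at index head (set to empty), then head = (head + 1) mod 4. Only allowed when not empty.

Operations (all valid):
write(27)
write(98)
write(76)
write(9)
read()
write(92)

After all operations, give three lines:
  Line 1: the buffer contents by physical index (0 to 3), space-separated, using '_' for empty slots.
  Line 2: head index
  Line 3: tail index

write(27): buf=[27 _ _ _], head=0, tail=1, size=1
write(98): buf=[27 98 _ _], head=0, tail=2, size=2
write(76): buf=[27 98 76 _], head=0, tail=3, size=3
write(9): buf=[27 98 76 9], head=0, tail=0, size=4
read(): buf=[_ 98 76 9], head=1, tail=0, size=3
write(92): buf=[92 98 76 9], head=1, tail=1, size=4

Answer: 92 98 76 9
1
1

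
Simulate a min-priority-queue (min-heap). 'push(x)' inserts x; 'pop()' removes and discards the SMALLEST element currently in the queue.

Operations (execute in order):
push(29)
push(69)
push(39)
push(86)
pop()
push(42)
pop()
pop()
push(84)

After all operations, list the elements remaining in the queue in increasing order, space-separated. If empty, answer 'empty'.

Answer: 69 84 86

Derivation:
push(29): heap contents = [29]
push(69): heap contents = [29, 69]
push(39): heap contents = [29, 39, 69]
push(86): heap contents = [29, 39, 69, 86]
pop() → 29: heap contents = [39, 69, 86]
push(42): heap contents = [39, 42, 69, 86]
pop() → 39: heap contents = [42, 69, 86]
pop() → 42: heap contents = [69, 86]
push(84): heap contents = [69, 84, 86]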